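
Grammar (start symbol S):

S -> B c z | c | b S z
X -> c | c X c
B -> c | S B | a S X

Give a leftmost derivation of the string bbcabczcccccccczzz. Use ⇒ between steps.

S ⇒ bSz ⇒ bbSzz ⇒ bbBczzz ⇒ bbSBczzz ⇒ bbcBczzz ⇒ bbcaSXczzz ⇒ bbcabSzXczzz ⇒ bbcabczXczzz ⇒ bbcabczcXcczzz ⇒ bbcabczccXccczzz ⇒ bbcabczcccXcccczzz ⇒ bbcabczcccccccczzz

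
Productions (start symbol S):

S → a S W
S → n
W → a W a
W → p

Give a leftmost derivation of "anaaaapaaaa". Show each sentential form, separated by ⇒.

S ⇒ aSW   [S → a S W]
aSW ⇒ anW   [S → n]
anW ⇒ anaWa   [W → a W a]
anaWa ⇒ anaaWaa   [W → a W a]
anaaWaa ⇒ anaaaWaaa   [W → a W a]
anaaaWaaa ⇒ anaaaaWaaaa   [W → a W a]
anaaaaWaaaa ⇒ anaaaapaaaa   [W → p]

S ⇒ aSW ⇒ anW ⇒ anaWa ⇒ anaaWaa ⇒ anaaaWaaa ⇒ anaaaaWaaaa ⇒ anaaaapaaaa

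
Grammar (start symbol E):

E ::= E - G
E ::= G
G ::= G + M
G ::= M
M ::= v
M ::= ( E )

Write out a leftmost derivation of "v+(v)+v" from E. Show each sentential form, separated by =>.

E=>G=>G+M=>G+M+M=>M+M+M=>v+M+M=>v+(E)+M=>v+(G)+M=>v+(M)+M=>v+(v)+M=>v+(v)+v

E => G   [E ::= G]
G => G+M   [G ::= G + M]
G+M => G+M+M   [G ::= G + M]
G+M+M => M+M+M   [G ::= M]
M+M+M => v+M+M   [M ::= v]
v+M+M => v+(E)+M   [M ::= ( E )]
v+(E)+M => v+(G)+M   [E ::= G]
v+(G)+M => v+(M)+M   [G ::= M]
v+(M)+M => v+(v)+M   [M ::= v]
v+(v)+M => v+(v)+v   [M ::= v]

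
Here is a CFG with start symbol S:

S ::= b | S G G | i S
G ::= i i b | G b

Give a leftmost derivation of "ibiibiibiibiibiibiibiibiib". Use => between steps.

S=>SGG=>SGGGG=>SGGGGGG=>iSGGGGGG=>iSGGGGGGGG=>ibGGGGGGGG=>ibiibGGGGGGG=>ibiibiibGGGGGG=>ibiibiibiibGGGGG=>ibiibiibiibiibGGGG=>ibiibiibiibiibiibGGG=>ibiibiibiibiibiibiibGG=>ibiibiibiibiibiibiibiibG=>ibiibiibiibiibiibiibiibiib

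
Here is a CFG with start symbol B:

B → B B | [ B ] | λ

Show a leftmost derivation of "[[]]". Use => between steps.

B => BB   [B → B B]
BB => BBB   [B → B B]
BBB => BBBB   [B → B B]
BBBB => [B]BBB   [B → [ B ]]
[B]BBB => [[B]]BBB   [B → [ B ]]
[[B]]BBB => [[]]BBB   [B → λ]
[[]]BBB => [[]]BB   [B → λ]
[[]]BB => [[]]B   [B → λ]
[[]]B => [[]]   [B → λ]

B=>BB=>BBB=>BBBB=>[B]BBB=>[[B]]BBB=>[[]]BBB=>[[]]BB=>[[]]B=>[[]]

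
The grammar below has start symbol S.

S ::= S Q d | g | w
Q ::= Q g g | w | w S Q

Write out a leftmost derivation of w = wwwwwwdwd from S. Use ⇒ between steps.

S ⇒ SQd ⇒ wQd ⇒ wwSQd ⇒ wwSQdQd ⇒ wwwQdQd ⇒ wwwwSQdQd ⇒ wwwwwQdQd ⇒ wwwwwwdQd ⇒ wwwwwwdwd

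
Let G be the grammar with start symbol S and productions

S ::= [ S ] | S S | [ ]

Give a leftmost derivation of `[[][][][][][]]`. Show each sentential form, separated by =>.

S => [S]   [S ::= [ S ]]
[S] => [SS]   [S ::= S S]
[SS] => [SSS]   [S ::= S S]
[SSS] => [SSSS]   [S ::= S S]
[SSSS] => [SSSSS]   [S ::= S S]
[SSSSS] => [SSSSSS]   [S ::= S S]
[SSSSSS] => [[]SSSSS]   [S ::= [ ]]
[[]SSSSS] => [[][]SSSS]   [S ::= [ ]]
[[][]SSSS] => [[][][]SSS]   [S ::= [ ]]
[[][][]SSS] => [[][][][]SS]   [S ::= [ ]]
[[][][][]SS] => [[][][][][]S]   [S ::= [ ]]
[[][][][][]S] => [[][][][][][]]   [S ::= [ ]]

S => [S] => [SS] => [SSS] => [SSSS] => [SSSSS] => [SSSSSS] => [[]SSSSS] => [[][]SSSS] => [[][][]SSS] => [[][][][]SS] => [[][][][][]S] => [[][][][][][]]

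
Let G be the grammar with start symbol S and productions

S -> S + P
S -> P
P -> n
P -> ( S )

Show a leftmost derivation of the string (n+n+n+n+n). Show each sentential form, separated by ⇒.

S ⇒ P   [S -> P]
P ⇒ (S)   [P -> ( S )]
(S) ⇒ (S+P)   [S -> S + P]
(S+P) ⇒ (S+P+P)   [S -> S + P]
(S+P+P) ⇒ (S+P+P+P)   [S -> S + P]
(S+P+P+P) ⇒ (S+P+P+P+P)   [S -> S + P]
(S+P+P+P+P) ⇒ (P+P+P+P+P)   [S -> P]
(P+P+P+P+P) ⇒ (n+P+P+P+P)   [P -> n]
(n+P+P+P+P) ⇒ (n+n+P+P+P)   [P -> n]
(n+n+P+P+P) ⇒ (n+n+n+P+P)   [P -> n]
(n+n+n+P+P) ⇒ (n+n+n+n+P)   [P -> n]
(n+n+n+n+P) ⇒ (n+n+n+n+n)   [P -> n]

S⇒P⇒(S)⇒(S+P)⇒(S+P+P)⇒(S+P+P+P)⇒(S+P+P+P+P)⇒(P+P+P+P+P)⇒(n+P+P+P+P)⇒(n+n+P+P+P)⇒(n+n+n+P+P)⇒(n+n+n+n+P)⇒(n+n+n+n+n)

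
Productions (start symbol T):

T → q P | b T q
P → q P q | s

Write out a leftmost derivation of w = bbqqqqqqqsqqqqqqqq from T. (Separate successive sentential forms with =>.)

T => bTq => bbTqq => bbqPqq => bbqqPqqq => bbqqqPqqqq => bbqqqqPqqqqq => bbqqqqqPqqqqqq => bbqqqqqqPqqqqqqq => bbqqqqqqqPqqqqqqqq => bbqqqqqqqsqqqqqqqq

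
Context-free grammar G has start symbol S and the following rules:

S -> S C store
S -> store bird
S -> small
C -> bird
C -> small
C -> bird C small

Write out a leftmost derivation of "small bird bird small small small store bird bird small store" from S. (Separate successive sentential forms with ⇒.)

S ⇒ S C store ⇒ S C store C store ⇒ small C store C store ⇒ small bird C small store C store ⇒ small bird bird C small small store C store ⇒ small bird bird small small small store C store ⇒ small bird bird small small small store bird C small store ⇒ small bird bird small small small store bird bird small store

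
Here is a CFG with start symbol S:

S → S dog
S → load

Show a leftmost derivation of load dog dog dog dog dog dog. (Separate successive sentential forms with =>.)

S => S dog => S dog dog => S dog dog dog => S dog dog dog dog => S dog dog dog dog dog => S dog dog dog dog dog dog => load dog dog dog dog dog dog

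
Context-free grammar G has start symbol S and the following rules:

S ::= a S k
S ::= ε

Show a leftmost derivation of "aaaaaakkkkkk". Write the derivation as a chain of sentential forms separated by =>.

S => aSk => aaSkk => aaaSkkk => aaaaSkkkk => aaaaaSkkkkk => aaaaaaSkkkkkk => aaaaaakkkkkk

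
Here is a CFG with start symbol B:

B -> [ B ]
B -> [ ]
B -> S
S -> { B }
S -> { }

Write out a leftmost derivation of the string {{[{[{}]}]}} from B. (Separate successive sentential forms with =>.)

B => S   [B -> S]
S => {B}   [S -> { B }]
{B} => {S}   [B -> S]
{S} => {{B}}   [S -> { B }]
{{B}} => {{[B]}}   [B -> [ B ]]
{{[B]}} => {{[S]}}   [B -> S]
{{[S]}} => {{[{B}]}}   [S -> { B }]
{{[{B}]}} => {{[{[B]}]}}   [B -> [ B ]]
{{[{[B]}]}} => {{[{[S]}]}}   [B -> S]
{{[{[S]}]}} => {{[{[{}]}]}}   [S -> { }]

B=>S=>{B}=>{S}=>{{B}}=>{{[B]}}=>{{[S]}}=>{{[{B}]}}=>{{[{[B]}]}}=>{{[{[S]}]}}=>{{[{[{}]}]}}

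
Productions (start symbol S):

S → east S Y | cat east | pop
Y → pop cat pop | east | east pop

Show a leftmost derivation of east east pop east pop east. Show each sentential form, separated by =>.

S => east S Y => east east S Y Y => east east pop Y Y => east east pop east pop Y => east east pop east pop east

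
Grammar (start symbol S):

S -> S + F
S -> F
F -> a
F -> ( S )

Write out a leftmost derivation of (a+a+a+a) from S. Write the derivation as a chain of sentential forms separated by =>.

S => F => (S) => (S+F) => (S+F+F) => (S+F+F+F) => (F+F+F+F) => (a+F+F+F) => (a+a+F+F) => (a+a+a+F) => (a+a+a+a)

S => F   [S -> F]
F => (S)   [F -> ( S )]
(S) => (S+F)   [S -> S + F]
(S+F) => (S+F+F)   [S -> S + F]
(S+F+F) => (S+F+F+F)   [S -> S + F]
(S+F+F+F) => (F+F+F+F)   [S -> F]
(F+F+F+F) => (a+F+F+F)   [F -> a]
(a+F+F+F) => (a+a+F+F)   [F -> a]
(a+a+F+F) => (a+a+a+F)   [F -> a]
(a+a+a+F) => (a+a+a+a)   [F -> a]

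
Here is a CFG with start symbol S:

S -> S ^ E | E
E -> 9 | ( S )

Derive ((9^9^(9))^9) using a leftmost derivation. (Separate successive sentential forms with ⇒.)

S ⇒ E   [S -> E]
E ⇒ (S)   [E -> ( S )]
(S) ⇒ (S^E)   [S -> S ^ E]
(S^E) ⇒ (E^E)   [S -> E]
(E^E) ⇒ ((S)^E)   [E -> ( S )]
((S)^E) ⇒ ((S^E)^E)   [S -> S ^ E]
((S^E)^E) ⇒ ((S^E^E)^E)   [S -> S ^ E]
((S^E^E)^E) ⇒ ((E^E^E)^E)   [S -> E]
((E^E^E)^E) ⇒ ((9^E^E)^E)   [E -> 9]
((9^E^E)^E) ⇒ ((9^9^E)^E)   [E -> 9]
((9^9^E)^E) ⇒ ((9^9^(S))^E)   [E -> ( S )]
((9^9^(S))^E) ⇒ ((9^9^(E))^E)   [S -> E]
((9^9^(E))^E) ⇒ ((9^9^(9))^E)   [E -> 9]
((9^9^(9))^E) ⇒ ((9^9^(9))^9)   [E -> 9]

S ⇒ E ⇒ (S) ⇒ (S^E) ⇒ (E^E) ⇒ ((S)^E) ⇒ ((S^E)^E) ⇒ ((S^E^E)^E) ⇒ ((E^E^E)^E) ⇒ ((9^E^E)^E) ⇒ ((9^9^E)^E) ⇒ ((9^9^(S))^E) ⇒ ((9^9^(E))^E) ⇒ ((9^9^(9))^E) ⇒ ((9^9^(9))^9)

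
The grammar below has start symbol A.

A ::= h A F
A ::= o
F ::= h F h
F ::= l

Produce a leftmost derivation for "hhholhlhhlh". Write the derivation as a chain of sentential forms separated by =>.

A => hAF => hhAFF => hhhAFFF => hhhoFFF => hhholFF => hhholhFhF => hhholhlhF => hhholhlhhFh => hhholhlhhlh

A => hAF   [A ::= h A F]
hAF => hhAFF   [A ::= h A F]
hhAFF => hhhAFFF   [A ::= h A F]
hhhAFFF => hhhoFFF   [A ::= o]
hhhoFFF => hhholFF   [F ::= l]
hhholFF => hhholhFhF   [F ::= h F h]
hhholhFhF => hhholhlhF   [F ::= l]
hhholhlhF => hhholhlhhFh   [F ::= h F h]
hhholhlhhFh => hhholhlhhlh   [F ::= l]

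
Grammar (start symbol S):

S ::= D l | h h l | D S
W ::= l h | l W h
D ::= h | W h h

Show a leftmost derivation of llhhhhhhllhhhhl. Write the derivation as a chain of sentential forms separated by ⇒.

S ⇒ DS ⇒ WhhS ⇒ lWhhhS ⇒ llhhhhS ⇒ llhhhhDS ⇒ llhhhhhS ⇒ llhhhhhDS ⇒ llhhhhhhS ⇒ llhhhhhhDl ⇒ llhhhhhhWhhl ⇒ llhhhhhhlWhhhl ⇒ llhhhhhhllhhhhl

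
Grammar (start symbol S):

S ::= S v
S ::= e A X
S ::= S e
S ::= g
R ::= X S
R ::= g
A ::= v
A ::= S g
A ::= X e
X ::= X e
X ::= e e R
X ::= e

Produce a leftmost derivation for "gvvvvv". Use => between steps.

S => Sv => Svv => Svvv => Svvvv => Svvvvv => gvvvvv

S => Sv   [S ::= S v]
Sv => Svv   [S ::= S v]
Svv => Svvv   [S ::= S v]
Svvv => Svvvv   [S ::= S v]
Svvvv => Svvvvv   [S ::= S v]
Svvvvv => gvvvvv   [S ::= g]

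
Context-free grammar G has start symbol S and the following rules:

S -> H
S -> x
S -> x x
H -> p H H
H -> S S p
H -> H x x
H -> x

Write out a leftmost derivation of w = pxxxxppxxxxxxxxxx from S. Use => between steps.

S => H => Hxx => Hxxxx => Hxxxxxx => Hxxxxxxxx => pHHxxxxxxxx => pSSpHxxxxxxxx => pxxSpHxxxxxxxx => pxxxxpHxxxxxxxx => pxxxxppHHxxxxxxxx => pxxxxppxHxxxxxxxx => pxxxxppxxxxxxxxxx

S => H   [S -> H]
H => Hxx   [H -> H x x]
Hxx => Hxxxx   [H -> H x x]
Hxxxx => Hxxxxxx   [H -> H x x]
Hxxxxxx => Hxxxxxxxx   [H -> H x x]
Hxxxxxxxx => pHHxxxxxxxx   [H -> p H H]
pHHxxxxxxxx => pSSpHxxxxxxxx   [H -> S S p]
pSSpHxxxxxxxx => pxxSpHxxxxxxxx   [S -> x x]
pxxSpHxxxxxxxx => pxxxxpHxxxxxxxx   [S -> x x]
pxxxxpHxxxxxxxx => pxxxxppHHxxxxxxxx   [H -> p H H]
pxxxxppHHxxxxxxxx => pxxxxppxHxxxxxxxx   [H -> x]
pxxxxppxHxxxxxxxx => pxxxxppxxxxxxxxxx   [H -> x]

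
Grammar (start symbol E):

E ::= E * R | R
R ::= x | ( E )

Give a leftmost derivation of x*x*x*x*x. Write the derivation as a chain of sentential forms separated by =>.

E => E*R => E*R*R => E*R*R*R => E*R*R*R*R => R*R*R*R*R => x*R*R*R*R => x*x*R*R*R => x*x*x*R*R => x*x*x*x*R => x*x*x*x*x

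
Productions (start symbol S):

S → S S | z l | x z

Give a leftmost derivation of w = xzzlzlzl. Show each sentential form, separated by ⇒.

S ⇒ SS   [S → S S]
SS ⇒ SSS   [S → S S]
SSS ⇒ SSSS   [S → S S]
SSSS ⇒ xzSSS   [S → x z]
xzSSS ⇒ xzzlSS   [S → z l]
xzzlSS ⇒ xzzlzlS   [S → z l]
xzzlzlS ⇒ xzzlzlzl   [S → z l]

S ⇒ SS ⇒ SSS ⇒ SSSS ⇒ xzSSS ⇒ xzzlSS ⇒ xzzlzlS ⇒ xzzlzlzl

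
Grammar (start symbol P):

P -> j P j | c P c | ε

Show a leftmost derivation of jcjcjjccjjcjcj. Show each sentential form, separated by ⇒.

P⇒jPj⇒jcPcj⇒jcjPjcj⇒jcjcPcjcj⇒jcjcjPjcjcj⇒jcjcjjPjjcjcj⇒jcjcjjcPcjjcjcj⇒jcjcjjccjjcjcj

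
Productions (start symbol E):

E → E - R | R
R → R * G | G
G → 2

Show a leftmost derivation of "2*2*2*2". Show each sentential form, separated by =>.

E => R   [E → R]
R => R*G   [R → R * G]
R*G => R*G*G   [R → R * G]
R*G*G => R*G*G*G   [R → R * G]
R*G*G*G => G*G*G*G   [R → G]
G*G*G*G => 2*G*G*G   [G → 2]
2*G*G*G => 2*2*G*G   [G → 2]
2*2*G*G => 2*2*2*G   [G → 2]
2*2*2*G => 2*2*2*2   [G → 2]

E=>R=>R*G=>R*G*G=>R*G*G*G=>G*G*G*G=>2*G*G*G=>2*2*G*G=>2*2*2*G=>2*2*2*2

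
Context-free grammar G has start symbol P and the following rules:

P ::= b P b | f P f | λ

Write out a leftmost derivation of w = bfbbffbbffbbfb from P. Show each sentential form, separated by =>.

P => bPb   [P ::= b P b]
bPb => bfPfb   [P ::= f P f]
bfPfb => bfbPbfb   [P ::= b P b]
bfbPbfb => bfbbPbbfb   [P ::= b P b]
bfbbPbbfb => bfbbfPfbbfb   [P ::= f P f]
bfbbfPfbbfb => bfbbffPffbbfb   [P ::= f P f]
bfbbffPffbbfb => bfbbffbPbffbbfb   [P ::= b P b]
bfbbffbPbffbbfb => bfbbffbbffbbfb   [P ::= λ]

P => bPb => bfPfb => bfbPbfb => bfbbPbbfb => bfbbfPfbbfb => bfbbffPffbbfb => bfbbffbPbffbbfb => bfbbffbbffbbfb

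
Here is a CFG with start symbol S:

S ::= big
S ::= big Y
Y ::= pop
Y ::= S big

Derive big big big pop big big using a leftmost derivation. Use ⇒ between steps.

S ⇒ big Y ⇒ big S big ⇒ big big Y big ⇒ big big S big big ⇒ big big big Y big big ⇒ big big big pop big big

S ⇒ big Y   [S ::= big Y]
big Y ⇒ big S big   [Y ::= S big]
big S big ⇒ big big Y big   [S ::= big Y]
big big Y big ⇒ big big S big big   [Y ::= S big]
big big S big big ⇒ big big big Y big big   [S ::= big Y]
big big big Y big big ⇒ big big big pop big big   [Y ::= pop]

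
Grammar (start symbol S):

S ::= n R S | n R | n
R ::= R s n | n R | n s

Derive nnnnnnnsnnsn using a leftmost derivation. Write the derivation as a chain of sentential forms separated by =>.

S => nRS   [S ::= n R S]
nRS => nnRS   [R ::= n R]
nnRS => nnnRS   [R ::= n R]
nnnRS => nnnnRS   [R ::= n R]
nnnnRS => nnnnnRS   [R ::= n R]
nnnnnRS => nnnnnnRS   [R ::= n R]
nnnnnnRS => nnnnnnnsS   [R ::= n s]
nnnnnnnsS => nnnnnnnsnRS   [S ::= n R S]
nnnnnnnsnRS => nnnnnnnsnnsS   [R ::= n s]
nnnnnnnsnnsS => nnnnnnnsnnsn   [S ::= n]

S => nRS => nnRS => nnnRS => nnnnRS => nnnnnRS => nnnnnnRS => nnnnnnnsS => nnnnnnnsnRS => nnnnnnnsnnsS => nnnnnnnsnnsn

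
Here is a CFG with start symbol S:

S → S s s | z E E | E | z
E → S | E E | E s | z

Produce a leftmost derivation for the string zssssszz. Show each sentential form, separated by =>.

S => E => EE => EsE => SsE => SsssE => SsssssE => zsssssE => zsssssEE => zssssszE => zssssszz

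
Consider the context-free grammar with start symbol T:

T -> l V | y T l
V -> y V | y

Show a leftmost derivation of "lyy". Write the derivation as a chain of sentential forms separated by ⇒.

T⇒lV⇒lyV⇒lyy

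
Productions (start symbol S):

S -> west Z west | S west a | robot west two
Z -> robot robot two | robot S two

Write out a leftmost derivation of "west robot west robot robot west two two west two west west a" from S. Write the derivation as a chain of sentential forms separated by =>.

S => S west a => west Z west west a => west robot S two west west a => west robot west Z west two west west a => west robot west robot S two west two west west a => west robot west robot robot west two two west two west west a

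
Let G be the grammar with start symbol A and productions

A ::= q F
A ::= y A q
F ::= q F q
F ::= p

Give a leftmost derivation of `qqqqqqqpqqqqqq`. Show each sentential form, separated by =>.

A => qF   [A ::= q F]
qF => qqFq   [F ::= q F q]
qqFq => qqqFqq   [F ::= q F q]
qqqFqq => qqqqFqqq   [F ::= q F q]
qqqqFqqq => qqqqqFqqqq   [F ::= q F q]
qqqqqFqqqq => qqqqqqFqqqqq   [F ::= q F q]
qqqqqqFqqqqq => qqqqqqqFqqqqqq   [F ::= q F q]
qqqqqqqFqqqqqq => qqqqqqqpqqqqqq   [F ::= p]

A => qF => qqFq => qqqFqq => qqqqFqqq => qqqqqFqqqq => qqqqqqFqqqqq => qqqqqqqFqqqqqq => qqqqqqqpqqqqqq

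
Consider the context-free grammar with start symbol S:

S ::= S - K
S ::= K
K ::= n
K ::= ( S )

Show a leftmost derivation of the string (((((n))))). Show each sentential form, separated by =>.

S => K => (S) => (K) => ((S)) => ((K)) => (((S))) => (((K))) => ((((S)))) => ((((K)))) => (((((S))))) => (((((K))))) => (((((n)))))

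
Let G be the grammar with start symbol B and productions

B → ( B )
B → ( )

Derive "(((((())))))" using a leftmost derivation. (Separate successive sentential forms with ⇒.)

B ⇒ (B)   [B → ( B )]
(B) ⇒ ((B))   [B → ( B )]
((B)) ⇒ (((B)))   [B → ( B )]
(((B))) ⇒ ((((B))))   [B → ( B )]
((((B)))) ⇒ (((((B)))))   [B → ( B )]
(((((B))))) ⇒ (((((())))))   [B → ( )]

B ⇒ (B) ⇒ ((B)) ⇒ (((B))) ⇒ ((((B)))) ⇒ (((((B))))) ⇒ (((((())))))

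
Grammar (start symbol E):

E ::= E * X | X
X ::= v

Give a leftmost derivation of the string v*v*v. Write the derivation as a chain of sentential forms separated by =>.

E => E*X   [E ::= E * X]
E*X => E*X*X   [E ::= E * X]
E*X*X => X*X*X   [E ::= X]
X*X*X => v*X*X   [X ::= v]
v*X*X => v*v*X   [X ::= v]
v*v*X => v*v*v   [X ::= v]

E => E*X => E*X*X => X*X*X => v*X*X => v*v*X => v*v*v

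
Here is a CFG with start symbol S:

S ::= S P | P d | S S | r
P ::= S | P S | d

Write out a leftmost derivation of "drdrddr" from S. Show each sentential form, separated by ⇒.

S ⇒ SS   [S ::= S S]
SS ⇒ SSS   [S ::= S S]
SSS ⇒ PdSS   [S ::= P d]
PdSS ⇒ PSdSS   [P ::= P S]
PSdSS ⇒ dSdSS   [P ::= d]
dSdSS ⇒ drdSS   [S ::= r]
drdSS ⇒ drdPdS   [S ::= P d]
drdPdS ⇒ drdSdS   [P ::= S]
drdSdS ⇒ drdPddS   [S ::= P d]
drdPddS ⇒ drdSddS   [P ::= S]
drdSddS ⇒ drdrddS   [S ::= r]
drdrddS ⇒ drdrddr   [S ::= r]

S ⇒ SS ⇒ SSS ⇒ PdSS ⇒ PSdSS ⇒ dSdSS ⇒ drdSS ⇒ drdPdS ⇒ drdSdS ⇒ drdPddS ⇒ drdSddS ⇒ drdrddS ⇒ drdrddr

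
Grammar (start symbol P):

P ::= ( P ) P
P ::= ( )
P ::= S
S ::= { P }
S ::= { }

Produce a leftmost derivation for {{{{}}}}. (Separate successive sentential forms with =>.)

P=>S=>{P}=>{S}=>{{P}}=>{{S}}=>{{{P}}}=>{{{S}}}=>{{{{}}}}

P => S   [P ::= S]
S => {P}   [S ::= { P }]
{P} => {S}   [P ::= S]
{S} => {{P}}   [S ::= { P }]
{{P}} => {{S}}   [P ::= S]
{{S}} => {{{P}}}   [S ::= { P }]
{{{P}}} => {{{S}}}   [P ::= S]
{{{S}}} => {{{{}}}}   [S ::= { }]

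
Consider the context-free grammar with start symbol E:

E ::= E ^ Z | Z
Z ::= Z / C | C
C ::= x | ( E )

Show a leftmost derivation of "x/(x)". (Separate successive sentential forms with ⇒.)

E ⇒ Z   [E ::= Z]
Z ⇒ Z/C   [Z ::= Z / C]
Z/C ⇒ C/C   [Z ::= C]
C/C ⇒ x/C   [C ::= x]
x/C ⇒ x/(E)   [C ::= ( E )]
x/(E) ⇒ x/(Z)   [E ::= Z]
x/(Z) ⇒ x/(C)   [Z ::= C]
x/(C) ⇒ x/(x)   [C ::= x]

E ⇒ Z ⇒ Z/C ⇒ C/C ⇒ x/C ⇒ x/(E) ⇒ x/(Z) ⇒ x/(C) ⇒ x/(x)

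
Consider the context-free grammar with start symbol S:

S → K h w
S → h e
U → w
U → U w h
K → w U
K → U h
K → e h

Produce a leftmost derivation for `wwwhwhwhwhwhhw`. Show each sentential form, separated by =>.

S => Khw   [S → K h w]
Khw => wUhw   [K → w U]
wUhw => wUwhhw   [U → U w h]
wUwhhw => wUwhwhhw   [U → U w h]
wUwhwhhw => wUwhwhwhhw   [U → U w h]
wUwhwhwhhw => wUwhwhwhwhhw   [U → U w h]
wUwhwhwhwhhw => wUwhwhwhwhwhhw   [U → U w h]
wUwhwhwhwhwhhw => wwwhwhwhwhwhhw   [U → w]

S => Khw => wUhw => wUwhhw => wUwhwhhw => wUwhwhwhhw => wUwhwhwhwhhw => wUwhwhwhwhwhhw => wwwhwhwhwhwhhw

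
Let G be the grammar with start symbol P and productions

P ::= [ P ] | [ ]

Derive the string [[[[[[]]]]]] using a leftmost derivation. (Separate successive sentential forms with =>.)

P => [P]   [P ::= [ P ]]
[P] => [[P]]   [P ::= [ P ]]
[[P]] => [[[P]]]   [P ::= [ P ]]
[[[P]]] => [[[[P]]]]   [P ::= [ P ]]
[[[[P]]]] => [[[[[P]]]]]   [P ::= [ P ]]
[[[[[P]]]]] => [[[[[[]]]]]]   [P ::= [ ]]

P => [P] => [[P]] => [[[P]]] => [[[[P]]]] => [[[[[P]]]]] => [[[[[[]]]]]]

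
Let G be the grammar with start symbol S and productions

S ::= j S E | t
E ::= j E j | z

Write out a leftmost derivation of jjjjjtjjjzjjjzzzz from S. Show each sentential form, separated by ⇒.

S⇒jSE⇒jjSEE⇒jjjSEEE⇒jjjjSEEEE⇒jjjjjSEEEEE⇒jjjjjtEEEEE⇒jjjjjtjEjEEEE⇒jjjjjtjjEjjEEEE⇒jjjjjtjjjEjjjEEEE⇒jjjjjtjjjzjjjEEEE⇒jjjjjtjjjzjjjzEEE⇒jjjjjtjjjzjjjzzEE⇒jjjjjtjjjzjjjzzzE⇒jjjjjtjjjzjjjzzzz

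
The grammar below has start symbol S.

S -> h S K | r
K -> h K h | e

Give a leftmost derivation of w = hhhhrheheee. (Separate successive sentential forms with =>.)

S=>hSK=>hhSKK=>hhhSKKK=>hhhhSKKKK=>hhhhrKKKK=>hhhhrhKhKKK=>hhhhrhehKKK=>hhhhrheheKK=>hhhhrheheeK=>hhhhrheheee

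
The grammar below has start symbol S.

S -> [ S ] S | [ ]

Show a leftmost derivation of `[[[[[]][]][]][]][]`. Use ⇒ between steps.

S ⇒ [S]S   [S -> [ S ] S]
[S]S ⇒ [[S]S]S   [S -> [ S ] S]
[[S]S]S ⇒ [[[S]S]S]S   [S -> [ S ] S]
[[[S]S]S]S ⇒ [[[[S]S]S]S]S   [S -> [ S ] S]
[[[[S]S]S]S]S ⇒ [[[[[]]S]S]S]S   [S -> [ ]]
[[[[[]]S]S]S]S ⇒ [[[[[]][]]S]S]S   [S -> [ ]]
[[[[[]][]]S]S]S ⇒ [[[[[]][]][]]S]S   [S -> [ ]]
[[[[[]][]][]]S]S ⇒ [[[[[]][]][]][]]S   [S -> [ ]]
[[[[[]][]][]][]]S ⇒ [[[[[]][]][]][]][]   [S -> [ ]]

S ⇒ [S]S ⇒ [[S]S]S ⇒ [[[S]S]S]S ⇒ [[[[S]S]S]S]S ⇒ [[[[[]]S]S]S]S ⇒ [[[[[]][]]S]S]S ⇒ [[[[[]][]][]]S]S ⇒ [[[[[]][]][]][]]S ⇒ [[[[[]][]][]][]][]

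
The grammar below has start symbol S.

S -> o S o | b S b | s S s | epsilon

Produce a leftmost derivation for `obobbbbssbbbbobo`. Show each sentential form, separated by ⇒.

S⇒oSo⇒obSbo⇒oboSobo⇒obobSbobo⇒obobbSbbobo⇒obobbbSbbbobo⇒obobbbbSbbbbobo⇒obobbbbsSsbbbbobo⇒obobbbbssbbbbobo

S ⇒ oSo   [S -> o S o]
oSo ⇒ obSbo   [S -> b S b]
obSbo ⇒ oboSobo   [S -> o S o]
oboSobo ⇒ obobSbobo   [S -> b S b]
obobSbobo ⇒ obobbSbbobo   [S -> b S b]
obobbSbbobo ⇒ obobbbSbbbobo   [S -> b S b]
obobbbSbbbobo ⇒ obobbbbSbbbbobo   [S -> b S b]
obobbbbSbbbbobo ⇒ obobbbbsSsbbbbobo   [S -> s S s]
obobbbbsSsbbbbobo ⇒ obobbbbssbbbbobo   [S -> epsilon]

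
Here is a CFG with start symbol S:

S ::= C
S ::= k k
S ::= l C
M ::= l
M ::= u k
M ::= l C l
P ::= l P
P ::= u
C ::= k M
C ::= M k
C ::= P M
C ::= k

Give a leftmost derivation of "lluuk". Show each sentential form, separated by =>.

S => C   [S ::= C]
C => PM   [C ::= P M]
PM => lPM   [P ::= l P]
lPM => llPM   [P ::= l P]
llPM => lluM   [P ::= u]
lluM => lluuk   [M ::= u k]

S => C => PM => lPM => llPM => lluM => lluuk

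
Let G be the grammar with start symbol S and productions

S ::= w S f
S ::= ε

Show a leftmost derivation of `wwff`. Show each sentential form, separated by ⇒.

S ⇒ wSf   [S ::= w S f]
wSf ⇒ wwSff   [S ::= w S f]
wwSff ⇒ wwff   [S ::= ε]

S⇒wSf⇒wwSff⇒wwff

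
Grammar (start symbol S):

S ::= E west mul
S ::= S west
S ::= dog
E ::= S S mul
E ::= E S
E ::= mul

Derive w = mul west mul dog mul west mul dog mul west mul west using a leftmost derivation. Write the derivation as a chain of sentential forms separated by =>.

S => S west => E west mul west => S S mul west mul west => E west mul S mul west mul west => S S mul west mul S mul west mul west => E west mul S mul west mul S mul west mul west => mul west mul S mul west mul S mul west mul west => mul west mul dog mul west mul S mul west mul west => mul west mul dog mul west mul dog mul west mul west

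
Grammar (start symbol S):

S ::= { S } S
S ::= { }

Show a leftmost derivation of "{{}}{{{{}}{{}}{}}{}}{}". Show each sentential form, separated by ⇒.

S ⇒ {S}S ⇒ {{}}S ⇒ {{}}{S}S ⇒ {{}}{{S}S}S ⇒ {{}}{{{S}S}S}S ⇒ {{}}{{{{}}S}S}S ⇒ {{}}{{{{}}{S}S}S}S ⇒ {{}}{{{{}}{{}}S}S}S ⇒ {{}}{{{{}}{{}}{}}S}S ⇒ {{}}{{{{}}{{}}{}}{}}S ⇒ {{}}{{{{}}{{}}{}}{}}{}

S ⇒ {S}S   [S ::= { S } S]
{S}S ⇒ {{}}S   [S ::= { }]
{{}}S ⇒ {{}}{S}S   [S ::= { S } S]
{{}}{S}S ⇒ {{}}{{S}S}S   [S ::= { S } S]
{{}}{{S}S}S ⇒ {{}}{{{S}S}S}S   [S ::= { S } S]
{{}}{{{S}S}S}S ⇒ {{}}{{{{}}S}S}S   [S ::= { }]
{{}}{{{{}}S}S}S ⇒ {{}}{{{{}}{S}S}S}S   [S ::= { S } S]
{{}}{{{{}}{S}S}S}S ⇒ {{}}{{{{}}{{}}S}S}S   [S ::= { }]
{{}}{{{{}}{{}}S}S}S ⇒ {{}}{{{{}}{{}}{}}S}S   [S ::= { }]
{{}}{{{{}}{{}}{}}S}S ⇒ {{}}{{{{}}{{}}{}}{}}S   [S ::= { }]
{{}}{{{{}}{{}}{}}{}}S ⇒ {{}}{{{{}}{{}}{}}{}}{}   [S ::= { }]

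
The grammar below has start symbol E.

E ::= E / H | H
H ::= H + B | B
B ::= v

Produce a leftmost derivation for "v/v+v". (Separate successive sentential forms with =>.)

E=>E/H=>H/H=>B/H=>v/H=>v/H+B=>v/B+B=>v/v+B=>v/v+v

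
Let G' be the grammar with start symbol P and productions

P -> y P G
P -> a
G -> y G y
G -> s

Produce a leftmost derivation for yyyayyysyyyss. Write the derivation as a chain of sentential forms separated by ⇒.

P ⇒ yPG   [P -> y P G]
yPG ⇒ yyPGG   [P -> y P G]
yyPGG ⇒ yyyPGGG   [P -> y P G]
yyyPGGG ⇒ yyyaGGG   [P -> a]
yyyaGGG ⇒ yyyayGyGG   [G -> y G y]
yyyayGyGG ⇒ yyyayyGyyGG   [G -> y G y]
yyyayyGyyGG ⇒ yyyayyyGyyyGG   [G -> y G y]
yyyayyyGyyyGG ⇒ yyyayyysyyyGG   [G -> s]
yyyayyysyyyGG ⇒ yyyayyysyyysG   [G -> s]
yyyayyysyyysG ⇒ yyyayyysyyyss   [G -> s]

P ⇒ yPG ⇒ yyPGG ⇒ yyyPGGG ⇒ yyyaGGG ⇒ yyyayGyGG ⇒ yyyayyGyyGG ⇒ yyyayyyGyyyGG ⇒ yyyayyysyyyGG ⇒ yyyayyysyyysG ⇒ yyyayyysyyyss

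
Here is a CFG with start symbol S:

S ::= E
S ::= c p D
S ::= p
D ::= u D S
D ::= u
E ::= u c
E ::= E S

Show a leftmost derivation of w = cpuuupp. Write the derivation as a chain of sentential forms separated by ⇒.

S ⇒ cpD   [S ::= c p D]
cpD ⇒ cpuDS   [D ::= u D S]
cpuDS ⇒ cpuuDSS   [D ::= u D S]
cpuuDSS ⇒ cpuuuSS   [D ::= u]
cpuuuSS ⇒ cpuuupS   [S ::= p]
cpuuupS ⇒ cpuuupp   [S ::= p]

S ⇒ cpD ⇒ cpuDS ⇒ cpuuDSS ⇒ cpuuuSS ⇒ cpuuupS ⇒ cpuuupp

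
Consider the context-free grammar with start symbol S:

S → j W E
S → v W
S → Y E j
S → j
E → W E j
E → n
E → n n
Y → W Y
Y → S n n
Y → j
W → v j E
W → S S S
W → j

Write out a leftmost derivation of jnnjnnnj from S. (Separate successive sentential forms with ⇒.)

S ⇒ YEj   [S → Y E j]
YEj ⇒ SnnEj   [Y → S n n]
SnnEj ⇒ YEjnnEj   [S → Y E j]
YEjnnEj ⇒ jEjnnEj   [Y → j]
jEjnnEj ⇒ jnnjnnEj   [E → n n]
jnnjnnEj ⇒ jnnjnnnj   [E → n]

S ⇒ YEj ⇒ SnnEj ⇒ YEjnnEj ⇒ jEjnnEj ⇒ jnnjnnEj ⇒ jnnjnnnj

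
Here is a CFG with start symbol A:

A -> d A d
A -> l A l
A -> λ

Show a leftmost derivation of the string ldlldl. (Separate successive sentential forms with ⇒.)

A ⇒ lAl ⇒ ldAdl ⇒ ldlAldl ⇒ ldlldl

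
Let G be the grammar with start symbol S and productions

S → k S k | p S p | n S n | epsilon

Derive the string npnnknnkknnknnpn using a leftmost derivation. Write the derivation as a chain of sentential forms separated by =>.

S => nSn => npSpn => npnSnpn => npnnSnnpn => npnnkSknnpn => npnnknSnknnpn => npnnknnSnnknnpn => npnnknnkSknnknnpn => npnnknnkknnknnpn

S => nSn   [S → n S n]
nSn => npSpn   [S → p S p]
npSpn => npnSnpn   [S → n S n]
npnSnpn => npnnSnnpn   [S → n S n]
npnnSnnpn => npnnkSknnpn   [S → k S k]
npnnkSknnpn => npnnknSnknnpn   [S → n S n]
npnnknSnknnpn => npnnknnSnnknnpn   [S → n S n]
npnnknnSnnknnpn => npnnknnkSknnknnpn   [S → k S k]
npnnknnkSknnknnpn => npnnknnkknnknnpn   [S → epsilon]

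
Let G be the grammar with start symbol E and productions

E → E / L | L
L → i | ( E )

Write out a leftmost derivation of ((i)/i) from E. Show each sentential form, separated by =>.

E => L   [E → L]
L => (E)   [L → ( E )]
(E) => (E/L)   [E → E / L]
(E/L) => (L/L)   [E → L]
(L/L) => ((E)/L)   [L → ( E )]
((E)/L) => ((L)/L)   [E → L]
((L)/L) => ((i)/L)   [L → i]
((i)/L) => ((i)/i)   [L → i]

E => L => (E) => (E/L) => (L/L) => ((E)/L) => ((L)/L) => ((i)/L) => ((i)/i)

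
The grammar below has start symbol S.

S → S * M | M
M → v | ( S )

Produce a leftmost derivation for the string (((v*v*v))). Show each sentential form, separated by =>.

S => M => (S) => (M) => ((S)) => ((M)) => (((S))) => (((S*M))) => (((S*M*M))) => (((M*M*M))) => (((v*M*M))) => (((v*v*M))) => (((v*v*v)))

S => M   [S → M]
M => (S)   [M → ( S )]
(S) => (M)   [S → M]
(M) => ((S))   [M → ( S )]
((S)) => ((M))   [S → M]
((M)) => (((S)))   [M → ( S )]
(((S))) => (((S*M)))   [S → S * M]
(((S*M))) => (((S*M*M)))   [S → S * M]
(((S*M*M))) => (((M*M*M)))   [S → M]
(((M*M*M))) => (((v*M*M)))   [M → v]
(((v*M*M))) => (((v*v*M)))   [M → v]
(((v*v*M))) => (((v*v*v)))   [M → v]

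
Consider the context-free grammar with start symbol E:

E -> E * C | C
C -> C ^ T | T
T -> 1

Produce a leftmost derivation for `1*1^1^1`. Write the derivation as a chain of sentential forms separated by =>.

E => E*C   [E -> E * C]
E*C => C*C   [E -> C]
C*C => T*C   [C -> T]
T*C => 1*C   [T -> 1]
1*C => 1*C^T   [C -> C ^ T]
1*C^T => 1*C^T^T   [C -> C ^ T]
1*C^T^T => 1*T^T^T   [C -> T]
1*T^T^T => 1*1^T^T   [T -> 1]
1*1^T^T => 1*1^1^T   [T -> 1]
1*1^1^T => 1*1^1^1   [T -> 1]

E => E*C => C*C => T*C => 1*C => 1*C^T => 1*C^T^T => 1*T^T^T => 1*1^T^T => 1*1^1^T => 1*1^1^1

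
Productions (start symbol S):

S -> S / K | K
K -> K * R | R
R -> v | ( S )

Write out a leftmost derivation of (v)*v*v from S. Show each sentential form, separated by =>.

S => K   [S -> K]
K => K*R   [K -> K * R]
K*R => K*R*R   [K -> K * R]
K*R*R => R*R*R   [K -> R]
R*R*R => (S)*R*R   [R -> ( S )]
(S)*R*R => (K)*R*R   [S -> K]
(K)*R*R => (R)*R*R   [K -> R]
(R)*R*R => (v)*R*R   [R -> v]
(v)*R*R => (v)*v*R   [R -> v]
(v)*v*R => (v)*v*v   [R -> v]

S => K => K*R => K*R*R => R*R*R => (S)*R*R => (K)*R*R => (R)*R*R => (v)*R*R => (v)*v*R => (v)*v*v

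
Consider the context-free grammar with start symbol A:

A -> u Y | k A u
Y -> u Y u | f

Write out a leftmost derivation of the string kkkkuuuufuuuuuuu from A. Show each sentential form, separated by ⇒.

A ⇒ kAu   [A -> k A u]
kAu ⇒ kkAuu   [A -> k A u]
kkAuu ⇒ kkkAuuu   [A -> k A u]
kkkAuuu ⇒ kkkkAuuuu   [A -> k A u]
kkkkAuuuu ⇒ kkkkuYuuuu   [A -> u Y]
kkkkuYuuuu ⇒ kkkkuuYuuuuu   [Y -> u Y u]
kkkkuuYuuuuu ⇒ kkkkuuuYuuuuuu   [Y -> u Y u]
kkkkuuuYuuuuuu ⇒ kkkkuuuuYuuuuuuu   [Y -> u Y u]
kkkkuuuuYuuuuuuu ⇒ kkkkuuuufuuuuuuu   [Y -> f]

A ⇒ kAu ⇒ kkAuu ⇒ kkkAuuu ⇒ kkkkAuuuu ⇒ kkkkuYuuuu ⇒ kkkkuuYuuuuu ⇒ kkkkuuuYuuuuuu ⇒ kkkkuuuuYuuuuuuu ⇒ kkkkuuuufuuuuuuu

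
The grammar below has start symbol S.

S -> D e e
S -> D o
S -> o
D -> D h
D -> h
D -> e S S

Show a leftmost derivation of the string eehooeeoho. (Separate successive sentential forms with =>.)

S => Do   [S -> D o]
Do => Dho   [D -> D h]
Dho => eSSho   [D -> e S S]
eSSho => eDeeSho   [S -> D e e]
eDeeSho => eeSSeeSho   [D -> e S S]
eeSSeeSho => eeDoSeeSho   [S -> D o]
eeDoSeeSho => eehoSeeSho   [D -> h]
eehoSeeSho => eehooeeSho   [S -> o]
eehooeeSho => eehooeeoho   [S -> o]

S => Do => Dho => eSSho => eDeeSho => eeSSeeSho => eeDoSeeSho => eehoSeeSho => eehooeeSho => eehooeeoho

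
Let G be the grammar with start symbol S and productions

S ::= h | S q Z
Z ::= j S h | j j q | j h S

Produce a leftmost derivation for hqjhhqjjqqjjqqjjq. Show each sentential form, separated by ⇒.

S ⇒ SqZ   [S ::= S q Z]
SqZ ⇒ SqZqZ   [S ::= S q Z]
SqZqZ ⇒ SqZqZqZ   [S ::= S q Z]
SqZqZqZ ⇒ SqZqZqZqZ   [S ::= S q Z]
SqZqZqZqZ ⇒ hqZqZqZqZ   [S ::= h]
hqZqZqZqZ ⇒ hqjhSqZqZqZ   [Z ::= j h S]
hqjhSqZqZqZ ⇒ hqjhhqZqZqZ   [S ::= h]
hqjhhqZqZqZ ⇒ hqjhhqjjqqZqZ   [Z ::= j j q]
hqjhhqjjqqZqZ ⇒ hqjhhqjjqqjjqqZ   [Z ::= j j q]
hqjhhqjjqqjjqqZ ⇒ hqjhhqjjqqjjqqjjq   [Z ::= j j q]

S ⇒ SqZ ⇒ SqZqZ ⇒ SqZqZqZ ⇒ SqZqZqZqZ ⇒ hqZqZqZqZ ⇒ hqjhSqZqZqZ ⇒ hqjhhqZqZqZ ⇒ hqjhhqjjqqZqZ ⇒ hqjhhqjjqqjjqqZ ⇒ hqjhhqjjqqjjqqjjq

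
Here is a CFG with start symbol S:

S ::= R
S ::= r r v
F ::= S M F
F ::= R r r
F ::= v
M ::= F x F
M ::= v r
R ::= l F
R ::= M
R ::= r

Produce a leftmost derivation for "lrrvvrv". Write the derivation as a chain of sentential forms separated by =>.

S=>R=>lF=>lSMF=>lrrvMF=>lrrvvrF=>lrrvvrv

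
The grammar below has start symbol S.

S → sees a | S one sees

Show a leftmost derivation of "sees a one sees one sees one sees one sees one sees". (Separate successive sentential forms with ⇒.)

S ⇒ S one sees ⇒ S one sees one sees ⇒ S one sees one sees one sees ⇒ S one sees one sees one sees one sees ⇒ S one sees one sees one sees one sees one sees ⇒ sees a one sees one sees one sees one sees one sees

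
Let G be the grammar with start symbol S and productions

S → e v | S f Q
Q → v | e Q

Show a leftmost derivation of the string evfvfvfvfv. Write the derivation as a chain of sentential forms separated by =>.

S => SfQ => SfQfQ => SfQfQfQ => SfQfQfQfQ => evfQfQfQfQ => evfvfQfQfQ => evfvfvfQfQ => evfvfvfvfQ => evfvfvfvfv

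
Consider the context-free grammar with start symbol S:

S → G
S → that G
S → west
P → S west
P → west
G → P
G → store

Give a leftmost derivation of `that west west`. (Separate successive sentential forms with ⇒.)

S ⇒ G ⇒ P ⇒ S west ⇒ that G west ⇒ that P west ⇒ that west west

S ⇒ G   [S → G]
G ⇒ P   [G → P]
P ⇒ S west   [P → S west]
S west ⇒ that G west   [S → that G]
that G west ⇒ that P west   [G → P]
that P west ⇒ that west west   [P → west]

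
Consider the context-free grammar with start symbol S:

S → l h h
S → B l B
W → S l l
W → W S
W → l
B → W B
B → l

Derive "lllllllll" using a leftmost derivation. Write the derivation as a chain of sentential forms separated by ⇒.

S ⇒ BlB   [S → B l B]
BlB ⇒ WBlB   [B → W B]
WBlB ⇒ SllBlB   [W → S l l]
SllBlB ⇒ BlBllBlB   [S → B l B]
BlBllBlB ⇒ WBlBllBlB   [B → W B]
WBlBllBlB ⇒ lBlBllBlB   [W → l]
lBlBllBlB ⇒ lllBllBlB   [B → l]
lllBllBlB ⇒ llllllBlB   [B → l]
llllllBlB ⇒ llllllllB   [B → l]
llllllllB ⇒ lllllllll   [B → l]

S ⇒ BlB ⇒ WBlB ⇒ SllBlB ⇒ BlBllBlB ⇒ WBlBllBlB ⇒ lBlBllBlB ⇒ lllBllBlB ⇒ llllllBlB ⇒ llllllllB ⇒ lllllllll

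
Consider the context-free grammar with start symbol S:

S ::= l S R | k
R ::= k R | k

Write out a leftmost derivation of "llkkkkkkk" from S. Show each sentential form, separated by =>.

S=>lSR=>llSRR=>llkRR=>llkkRR=>llkkkRR=>llkkkkRR=>llkkkkkRR=>llkkkkkkR=>llkkkkkkk

S => lSR   [S ::= l S R]
lSR => llSRR   [S ::= l S R]
llSRR => llkRR   [S ::= k]
llkRR => llkkRR   [R ::= k R]
llkkRR => llkkkRR   [R ::= k R]
llkkkRR => llkkkkRR   [R ::= k R]
llkkkkRR => llkkkkkRR   [R ::= k R]
llkkkkkRR => llkkkkkkR   [R ::= k]
llkkkkkkR => llkkkkkkk   [R ::= k]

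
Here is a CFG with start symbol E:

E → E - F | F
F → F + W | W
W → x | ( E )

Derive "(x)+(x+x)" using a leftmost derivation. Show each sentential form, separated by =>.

E => F => F+W => W+W => (E)+W => (F)+W => (W)+W => (x)+W => (x)+(E) => (x)+(F) => (x)+(F+W) => (x)+(W+W) => (x)+(x+W) => (x)+(x+x)

E => F   [E → F]
F => F+W   [F → F + W]
F+W => W+W   [F → W]
W+W => (E)+W   [W → ( E )]
(E)+W => (F)+W   [E → F]
(F)+W => (W)+W   [F → W]
(W)+W => (x)+W   [W → x]
(x)+W => (x)+(E)   [W → ( E )]
(x)+(E) => (x)+(F)   [E → F]
(x)+(F) => (x)+(F+W)   [F → F + W]
(x)+(F+W) => (x)+(W+W)   [F → W]
(x)+(W+W) => (x)+(x+W)   [W → x]
(x)+(x+W) => (x)+(x+x)   [W → x]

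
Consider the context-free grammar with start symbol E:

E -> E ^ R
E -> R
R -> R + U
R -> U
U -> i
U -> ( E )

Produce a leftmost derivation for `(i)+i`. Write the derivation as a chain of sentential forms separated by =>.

E => R => R+U => U+U => (E)+U => (R)+U => (U)+U => (i)+U => (i)+i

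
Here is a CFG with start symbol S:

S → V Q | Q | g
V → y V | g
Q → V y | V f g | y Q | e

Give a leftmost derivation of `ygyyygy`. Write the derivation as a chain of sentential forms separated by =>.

S=>VQ=>yVQ=>ygQ=>ygVy=>ygyVy=>ygyyVy=>ygyyyVy=>ygyyygy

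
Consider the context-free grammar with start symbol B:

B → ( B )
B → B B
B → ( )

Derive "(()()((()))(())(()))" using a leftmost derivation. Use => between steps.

B => (B)   [B → ( B )]
(B) => (BB)   [B → B B]
(BB) => (BBB)   [B → B B]
(BBB) => (()BB)   [B → ( )]
(()BB) => (()BBB)   [B → B B]
(()BBB) => (()BBBB)   [B → B B]
(()BBBB) => (()()BBB)   [B → ( )]
(()()BBB) => (()()(B)BB)   [B → ( B )]
(()()(B)BB) => (()()((B))BB)   [B → ( B )]
(()()((B))BB) => (()()((()))BB)   [B → ( )]
(()()((()))BB) => (()()((()))(B)B)   [B → ( B )]
(()()((()))(B)B) => (()()((()))(())B)   [B → ( )]
(()()((()))(())B) => (()()((()))(())(B))   [B → ( B )]
(()()((()))(())(B)) => (()()((()))(())(()))   [B → ( )]

B => (B) => (BB) => (BBB) => (()BB) => (()BBB) => (()BBBB) => (()()BBB) => (()()(B)BB) => (()()((B))BB) => (()()((()))BB) => (()()((()))(B)B) => (()()((()))(())B) => (()()((()))(())(B)) => (()()((()))(())(()))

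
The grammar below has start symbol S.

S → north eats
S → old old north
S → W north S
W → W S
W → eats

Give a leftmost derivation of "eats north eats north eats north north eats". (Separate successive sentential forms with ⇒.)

S ⇒ W north S ⇒ W S north S ⇒ eats S north S ⇒ eats north eats north S ⇒ eats north eats north W north S ⇒ eats north eats north eats north S ⇒ eats north eats north eats north north eats

S ⇒ W north S   [S → W north S]
W north S ⇒ W S north S   [W → W S]
W S north S ⇒ eats S north S   [W → eats]
eats S north S ⇒ eats north eats north S   [S → north eats]
eats north eats north S ⇒ eats north eats north W north S   [S → W north S]
eats north eats north W north S ⇒ eats north eats north eats north S   [W → eats]
eats north eats north eats north S ⇒ eats north eats north eats north north eats   [S → north eats]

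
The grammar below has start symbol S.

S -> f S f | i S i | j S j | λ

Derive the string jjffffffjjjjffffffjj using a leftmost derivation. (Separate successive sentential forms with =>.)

S => jSj   [S -> j S j]
jSj => jjSjj   [S -> j S j]
jjSjj => jjfSfjj   [S -> f S f]
jjfSfjj => jjffSffjj   [S -> f S f]
jjffSffjj => jjfffSfffjj   [S -> f S f]
jjfffSfffjj => jjffffSffffjj   [S -> f S f]
jjffffSffffjj => jjfffffSfffffjj   [S -> f S f]
jjfffffSfffffjj => jjffffffSffffffjj   [S -> f S f]
jjffffffSffffffjj => jjffffffjSjffffffjj   [S -> j S j]
jjffffffjSjffffffjj => jjffffffjjSjjffffffjj   [S -> j S j]
jjffffffjjSjjffffffjj => jjffffffjjjjffffffjj   [S -> λ]

S=>jSj=>jjSjj=>jjfSfjj=>jjffSffjj=>jjfffSfffjj=>jjffffSffffjj=>jjfffffSfffffjj=>jjffffffSffffffjj=>jjffffffjSjffffffjj=>jjffffffjjSjjffffffjj=>jjffffffjjjjffffffjj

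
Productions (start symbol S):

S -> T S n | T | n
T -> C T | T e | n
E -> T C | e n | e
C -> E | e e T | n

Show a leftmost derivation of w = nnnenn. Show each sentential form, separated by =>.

S => TSn => TeSn => CTeSn => ETeSn => TCTeSn => nCTeSn => nnTeSn => nnneSn => nnnenn

S => TSn   [S -> T S n]
TSn => TeSn   [T -> T e]
TeSn => CTeSn   [T -> C T]
CTeSn => ETeSn   [C -> E]
ETeSn => TCTeSn   [E -> T C]
TCTeSn => nCTeSn   [T -> n]
nCTeSn => nnTeSn   [C -> n]
nnTeSn => nnneSn   [T -> n]
nnneSn => nnnenn   [S -> n]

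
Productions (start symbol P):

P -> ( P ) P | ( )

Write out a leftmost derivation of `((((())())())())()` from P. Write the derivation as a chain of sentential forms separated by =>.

P => (P)P => ((P)P)P => (((P)P)P)P => ((((P)P)P)P)P => ((((())P)P)P)P => ((((())())P)P)P => ((((())())())P)P => ((((())())())())P => ((((())())())())()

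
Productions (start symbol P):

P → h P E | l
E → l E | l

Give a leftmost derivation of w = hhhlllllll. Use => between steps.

P => hPE => hhPEE => hhhPEEE => hhhlEEE => hhhllEEE => hhhlllEEE => hhhllllEE => hhhlllllE => hhhllllllE => hhhlllllll

P => hPE   [P → h P E]
hPE => hhPEE   [P → h P E]
hhPEE => hhhPEEE   [P → h P E]
hhhPEEE => hhhlEEE   [P → l]
hhhlEEE => hhhllEEE   [E → l E]
hhhllEEE => hhhlllEEE   [E → l E]
hhhlllEEE => hhhllllEE   [E → l]
hhhllllEE => hhhlllllE   [E → l]
hhhlllllE => hhhllllllE   [E → l E]
hhhllllllE => hhhlllllll   [E → l]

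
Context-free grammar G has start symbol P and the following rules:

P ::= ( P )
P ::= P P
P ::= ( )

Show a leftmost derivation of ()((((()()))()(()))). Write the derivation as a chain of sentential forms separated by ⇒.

P ⇒ PP ⇒ ()P ⇒ ()(P) ⇒ ()((P)) ⇒ ()((PP)) ⇒ ()((PPP)) ⇒ ()(((P)PP)) ⇒ ()((((P))PP)) ⇒ ()((((PP))PP)) ⇒ ()((((()P))PP)) ⇒ ()((((()()))PP)) ⇒ ()((((()()))()P)) ⇒ ()((((()()))()(P))) ⇒ ()((((()()))()(())))

P ⇒ PP   [P ::= P P]
PP ⇒ ()P   [P ::= ( )]
()P ⇒ ()(P)   [P ::= ( P )]
()(P) ⇒ ()((P))   [P ::= ( P )]
()((P)) ⇒ ()((PP))   [P ::= P P]
()((PP)) ⇒ ()((PPP))   [P ::= P P]
()((PPP)) ⇒ ()(((P)PP))   [P ::= ( P )]
()(((P)PP)) ⇒ ()((((P))PP))   [P ::= ( P )]
()((((P))PP)) ⇒ ()((((PP))PP))   [P ::= P P]
()((((PP))PP)) ⇒ ()((((()P))PP))   [P ::= ( )]
()((((()P))PP)) ⇒ ()((((()()))PP))   [P ::= ( )]
()((((()()))PP)) ⇒ ()((((()()))()P))   [P ::= ( )]
()((((()()))()P)) ⇒ ()((((()()))()(P)))   [P ::= ( P )]
()((((()()))()(P))) ⇒ ()((((()()))()(())))   [P ::= ( )]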